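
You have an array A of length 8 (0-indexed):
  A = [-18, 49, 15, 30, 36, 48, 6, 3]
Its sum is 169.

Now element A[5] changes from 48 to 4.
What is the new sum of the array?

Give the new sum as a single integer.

Old value at index 5: 48
New value at index 5: 4
Delta = 4 - 48 = -44
New sum = old_sum + delta = 169 + (-44) = 125

Answer: 125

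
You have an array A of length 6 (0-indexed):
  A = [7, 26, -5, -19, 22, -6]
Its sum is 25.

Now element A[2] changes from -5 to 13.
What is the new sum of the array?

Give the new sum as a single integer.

Answer: 43

Derivation:
Old value at index 2: -5
New value at index 2: 13
Delta = 13 - -5 = 18
New sum = old_sum + delta = 25 + (18) = 43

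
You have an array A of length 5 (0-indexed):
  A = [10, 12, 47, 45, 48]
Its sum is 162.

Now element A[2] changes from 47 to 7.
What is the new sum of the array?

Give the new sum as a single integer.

Old value at index 2: 47
New value at index 2: 7
Delta = 7 - 47 = -40
New sum = old_sum + delta = 162 + (-40) = 122

Answer: 122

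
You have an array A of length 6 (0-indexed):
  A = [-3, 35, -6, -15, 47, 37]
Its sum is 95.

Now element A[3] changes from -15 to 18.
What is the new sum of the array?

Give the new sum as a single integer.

Old value at index 3: -15
New value at index 3: 18
Delta = 18 - -15 = 33
New sum = old_sum + delta = 95 + (33) = 128

Answer: 128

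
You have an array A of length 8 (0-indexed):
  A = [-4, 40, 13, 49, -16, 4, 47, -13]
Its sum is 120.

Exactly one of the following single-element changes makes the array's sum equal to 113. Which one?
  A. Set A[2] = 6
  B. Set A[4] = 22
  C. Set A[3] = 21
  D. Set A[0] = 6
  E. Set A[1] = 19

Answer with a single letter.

Option A: A[2] 13->6, delta=-7, new_sum=120+(-7)=113 <-- matches target
Option B: A[4] -16->22, delta=38, new_sum=120+(38)=158
Option C: A[3] 49->21, delta=-28, new_sum=120+(-28)=92
Option D: A[0] -4->6, delta=10, new_sum=120+(10)=130
Option E: A[1] 40->19, delta=-21, new_sum=120+(-21)=99

Answer: A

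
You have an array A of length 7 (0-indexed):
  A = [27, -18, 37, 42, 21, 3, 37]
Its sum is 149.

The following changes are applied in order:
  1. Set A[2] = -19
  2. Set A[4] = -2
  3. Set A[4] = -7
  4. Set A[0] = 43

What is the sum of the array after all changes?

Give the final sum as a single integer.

Answer: 81

Derivation:
Initial sum: 149
Change 1: A[2] 37 -> -19, delta = -56, sum = 93
Change 2: A[4] 21 -> -2, delta = -23, sum = 70
Change 3: A[4] -2 -> -7, delta = -5, sum = 65
Change 4: A[0] 27 -> 43, delta = 16, sum = 81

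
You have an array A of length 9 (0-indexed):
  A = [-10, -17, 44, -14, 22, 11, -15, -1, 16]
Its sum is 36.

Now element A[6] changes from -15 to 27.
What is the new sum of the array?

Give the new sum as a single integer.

Old value at index 6: -15
New value at index 6: 27
Delta = 27 - -15 = 42
New sum = old_sum + delta = 36 + (42) = 78

Answer: 78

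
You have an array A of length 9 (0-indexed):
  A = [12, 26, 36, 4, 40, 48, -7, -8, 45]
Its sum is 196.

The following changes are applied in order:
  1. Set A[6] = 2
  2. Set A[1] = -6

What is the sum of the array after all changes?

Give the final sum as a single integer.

Initial sum: 196
Change 1: A[6] -7 -> 2, delta = 9, sum = 205
Change 2: A[1] 26 -> -6, delta = -32, sum = 173

Answer: 173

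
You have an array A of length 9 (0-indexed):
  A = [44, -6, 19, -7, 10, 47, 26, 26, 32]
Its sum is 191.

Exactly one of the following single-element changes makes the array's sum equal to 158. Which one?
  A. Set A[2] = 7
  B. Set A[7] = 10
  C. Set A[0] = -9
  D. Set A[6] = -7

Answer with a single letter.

Option A: A[2] 19->7, delta=-12, new_sum=191+(-12)=179
Option B: A[7] 26->10, delta=-16, new_sum=191+(-16)=175
Option C: A[0] 44->-9, delta=-53, new_sum=191+(-53)=138
Option D: A[6] 26->-7, delta=-33, new_sum=191+(-33)=158 <-- matches target

Answer: D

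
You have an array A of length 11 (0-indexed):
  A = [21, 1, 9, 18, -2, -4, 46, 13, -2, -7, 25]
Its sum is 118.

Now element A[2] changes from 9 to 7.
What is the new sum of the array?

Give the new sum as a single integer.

Old value at index 2: 9
New value at index 2: 7
Delta = 7 - 9 = -2
New sum = old_sum + delta = 118 + (-2) = 116

Answer: 116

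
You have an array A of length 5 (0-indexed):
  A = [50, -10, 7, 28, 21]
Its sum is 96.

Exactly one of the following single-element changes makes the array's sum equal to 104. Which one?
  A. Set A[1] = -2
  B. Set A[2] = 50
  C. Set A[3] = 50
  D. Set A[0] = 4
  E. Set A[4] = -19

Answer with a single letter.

Option A: A[1] -10->-2, delta=8, new_sum=96+(8)=104 <-- matches target
Option B: A[2] 7->50, delta=43, new_sum=96+(43)=139
Option C: A[3] 28->50, delta=22, new_sum=96+(22)=118
Option D: A[0] 50->4, delta=-46, new_sum=96+(-46)=50
Option E: A[4] 21->-19, delta=-40, new_sum=96+(-40)=56

Answer: A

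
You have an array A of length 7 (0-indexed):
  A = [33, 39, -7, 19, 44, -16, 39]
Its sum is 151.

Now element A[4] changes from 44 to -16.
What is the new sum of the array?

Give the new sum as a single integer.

Answer: 91

Derivation:
Old value at index 4: 44
New value at index 4: -16
Delta = -16 - 44 = -60
New sum = old_sum + delta = 151 + (-60) = 91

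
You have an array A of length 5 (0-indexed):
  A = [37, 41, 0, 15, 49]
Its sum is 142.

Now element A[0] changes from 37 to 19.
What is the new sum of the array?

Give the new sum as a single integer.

Answer: 124

Derivation:
Old value at index 0: 37
New value at index 0: 19
Delta = 19 - 37 = -18
New sum = old_sum + delta = 142 + (-18) = 124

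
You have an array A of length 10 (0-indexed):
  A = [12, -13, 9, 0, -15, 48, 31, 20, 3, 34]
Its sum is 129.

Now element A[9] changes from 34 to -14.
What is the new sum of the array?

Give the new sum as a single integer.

Answer: 81

Derivation:
Old value at index 9: 34
New value at index 9: -14
Delta = -14 - 34 = -48
New sum = old_sum + delta = 129 + (-48) = 81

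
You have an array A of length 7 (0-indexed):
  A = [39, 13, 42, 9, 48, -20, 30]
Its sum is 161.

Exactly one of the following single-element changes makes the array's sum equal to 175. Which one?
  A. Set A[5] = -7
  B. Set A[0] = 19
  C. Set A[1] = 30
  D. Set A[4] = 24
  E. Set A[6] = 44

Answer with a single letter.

Answer: E

Derivation:
Option A: A[5] -20->-7, delta=13, new_sum=161+(13)=174
Option B: A[0] 39->19, delta=-20, new_sum=161+(-20)=141
Option C: A[1] 13->30, delta=17, new_sum=161+(17)=178
Option D: A[4] 48->24, delta=-24, new_sum=161+(-24)=137
Option E: A[6] 30->44, delta=14, new_sum=161+(14)=175 <-- matches target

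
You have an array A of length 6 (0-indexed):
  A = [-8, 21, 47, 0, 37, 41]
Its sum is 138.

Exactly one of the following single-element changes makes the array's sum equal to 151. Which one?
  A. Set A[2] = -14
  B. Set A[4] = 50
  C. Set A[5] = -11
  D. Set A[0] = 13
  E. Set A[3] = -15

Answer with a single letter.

Option A: A[2] 47->-14, delta=-61, new_sum=138+(-61)=77
Option B: A[4] 37->50, delta=13, new_sum=138+(13)=151 <-- matches target
Option C: A[5] 41->-11, delta=-52, new_sum=138+(-52)=86
Option D: A[0] -8->13, delta=21, new_sum=138+(21)=159
Option E: A[3] 0->-15, delta=-15, new_sum=138+(-15)=123

Answer: B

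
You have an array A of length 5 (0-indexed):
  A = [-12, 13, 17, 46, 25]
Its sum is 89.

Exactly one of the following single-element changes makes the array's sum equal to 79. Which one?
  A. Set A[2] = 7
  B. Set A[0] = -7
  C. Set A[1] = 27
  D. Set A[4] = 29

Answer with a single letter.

Answer: A

Derivation:
Option A: A[2] 17->7, delta=-10, new_sum=89+(-10)=79 <-- matches target
Option B: A[0] -12->-7, delta=5, new_sum=89+(5)=94
Option C: A[1] 13->27, delta=14, new_sum=89+(14)=103
Option D: A[4] 25->29, delta=4, new_sum=89+(4)=93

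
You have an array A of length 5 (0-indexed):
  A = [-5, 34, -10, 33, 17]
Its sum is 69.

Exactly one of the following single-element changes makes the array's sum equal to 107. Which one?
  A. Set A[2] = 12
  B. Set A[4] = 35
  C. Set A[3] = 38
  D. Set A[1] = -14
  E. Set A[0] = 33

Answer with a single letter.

Answer: E

Derivation:
Option A: A[2] -10->12, delta=22, new_sum=69+(22)=91
Option B: A[4] 17->35, delta=18, new_sum=69+(18)=87
Option C: A[3] 33->38, delta=5, new_sum=69+(5)=74
Option D: A[1] 34->-14, delta=-48, new_sum=69+(-48)=21
Option E: A[0] -5->33, delta=38, new_sum=69+(38)=107 <-- matches target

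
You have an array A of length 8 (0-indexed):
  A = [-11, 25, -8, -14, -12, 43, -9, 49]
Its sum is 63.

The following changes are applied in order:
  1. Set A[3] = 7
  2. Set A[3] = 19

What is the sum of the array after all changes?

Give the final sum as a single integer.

Answer: 96

Derivation:
Initial sum: 63
Change 1: A[3] -14 -> 7, delta = 21, sum = 84
Change 2: A[3] 7 -> 19, delta = 12, sum = 96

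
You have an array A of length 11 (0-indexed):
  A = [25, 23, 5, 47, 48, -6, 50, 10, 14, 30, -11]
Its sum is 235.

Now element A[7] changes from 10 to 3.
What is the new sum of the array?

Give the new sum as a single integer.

Old value at index 7: 10
New value at index 7: 3
Delta = 3 - 10 = -7
New sum = old_sum + delta = 235 + (-7) = 228

Answer: 228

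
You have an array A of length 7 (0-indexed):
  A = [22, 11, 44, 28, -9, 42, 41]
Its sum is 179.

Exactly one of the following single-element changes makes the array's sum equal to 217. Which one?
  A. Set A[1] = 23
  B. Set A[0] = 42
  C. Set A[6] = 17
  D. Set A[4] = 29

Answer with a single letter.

Option A: A[1] 11->23, delta=12, new_sum=179+(12)=191
Option B: A[0] 22->42, delta=20, new_sum=179+(20)=199
Option C: A[6] 41->17, delta=-24, new_sum=179+(-24)=155
Option D: A[4] -9->29, delta=38, new_sum=179+(38)=217 <-- matches target

Answer: D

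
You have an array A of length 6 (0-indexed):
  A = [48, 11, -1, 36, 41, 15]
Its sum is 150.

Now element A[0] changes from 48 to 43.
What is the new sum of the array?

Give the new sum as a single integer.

Answer: 145

Derivation:
Old value at index 0: 48
New value at index 0: 43
Delta = 43 - 48 = -5
New sum = old_sum + delta = 150 + (-5) = 145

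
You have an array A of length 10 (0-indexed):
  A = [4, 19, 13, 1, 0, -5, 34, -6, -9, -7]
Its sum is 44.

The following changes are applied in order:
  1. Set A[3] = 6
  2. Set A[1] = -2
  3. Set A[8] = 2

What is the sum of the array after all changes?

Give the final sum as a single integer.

Answer: 39

Derivation:
Initial sum: 44
Change 1: A[3] 1 -> 6, delta = 5, sum = 49
Change 2: A[1] 19 -> -2, delta = -21, sum = 28
Change 3: A[8] -9 -> 2, delta = 11, sum = 39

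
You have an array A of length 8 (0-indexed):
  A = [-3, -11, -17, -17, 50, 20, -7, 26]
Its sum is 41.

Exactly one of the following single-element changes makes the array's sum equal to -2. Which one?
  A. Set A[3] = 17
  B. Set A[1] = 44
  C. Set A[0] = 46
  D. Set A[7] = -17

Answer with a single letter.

Answer: D

Derivation:
Option A: A[3] -17->17, delta=34, new_sum=41+(34)=75
Option B: A[1] -11->44, delta=55, new_sum=41+(55)=96
Option C: A[0] -3->46, delta=49, new_sum=41+(49)=90
Option D: A[7] 26->-17, delta=-43, new_sum=41+(-43)=-2 <-- matches target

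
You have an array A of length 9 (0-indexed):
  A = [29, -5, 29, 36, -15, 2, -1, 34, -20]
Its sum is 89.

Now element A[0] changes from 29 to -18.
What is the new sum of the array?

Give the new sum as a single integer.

Answer: 42

Derivation:
Old value at index 0: 29
New value at index 0: -18
Delta = -18 - 29 = -47
New sum = old_sum + delta = 89 + (-47) = 42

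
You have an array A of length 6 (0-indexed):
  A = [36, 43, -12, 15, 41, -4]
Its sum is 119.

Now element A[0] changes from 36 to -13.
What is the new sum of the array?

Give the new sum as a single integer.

Answer: 70

Derivation:
Old value at index 0: 36
New value at index 0: -13
Delta = -13 - 36 = -49
New sum = old_sum + delta = 119 + (-49) = 70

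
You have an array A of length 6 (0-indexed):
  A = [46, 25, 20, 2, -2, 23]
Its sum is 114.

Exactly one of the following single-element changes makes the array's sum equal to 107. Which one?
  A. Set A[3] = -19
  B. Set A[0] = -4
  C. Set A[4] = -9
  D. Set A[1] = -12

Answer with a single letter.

Option A: A[3] 2->-19, delta=-21, new_sum=114+(-21)=93
Option B: A[0] 46->-4, delta=-50, new_sum=114+(-50)=64
Option C: A[4] -2->-9, delta=-7, new_sum=114+(-7)=107 <-- matches target
Option D: A[1] 25->-12, delta=-37, new_sum=114+(-37)=77

Answer: C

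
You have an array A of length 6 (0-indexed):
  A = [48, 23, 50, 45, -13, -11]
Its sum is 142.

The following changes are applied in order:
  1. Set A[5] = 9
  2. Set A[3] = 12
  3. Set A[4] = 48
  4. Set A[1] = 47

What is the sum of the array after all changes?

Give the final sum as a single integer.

Answer: 214

Derivation:
Initial sum: 142
Change 1: A[5] -11 -> 9, delta = 20, sum = 162
Change 2: A[3] 45 -> 12, delta = -33, sum = 129
Change 3: A[4] -13 -> 48, delta = 61, sum = 190
Change 4: A[1] 23 -> 47, delta = 24, sum = 214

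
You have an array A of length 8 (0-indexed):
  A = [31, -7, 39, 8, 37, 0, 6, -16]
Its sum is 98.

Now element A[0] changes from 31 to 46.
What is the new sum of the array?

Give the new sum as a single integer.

Old value at index 0: 31
New value at index 0: 46
Delta = 46 - 31 = 15
New sum = old_sum + delta = 98 + (15) = 113

Answer: 113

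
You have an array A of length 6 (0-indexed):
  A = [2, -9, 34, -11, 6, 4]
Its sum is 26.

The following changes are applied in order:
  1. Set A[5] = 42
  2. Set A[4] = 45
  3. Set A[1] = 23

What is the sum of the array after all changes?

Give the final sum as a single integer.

Initial sum: 26
Change 1: A[5] 4 -> 42, delta = 38, sum = 64
Change 2: A[4] 6 -> 45, delta = 39, sum = 103
Change 3: A[1] -9 -> 23, delta = 32, sum = 135

Answer: 135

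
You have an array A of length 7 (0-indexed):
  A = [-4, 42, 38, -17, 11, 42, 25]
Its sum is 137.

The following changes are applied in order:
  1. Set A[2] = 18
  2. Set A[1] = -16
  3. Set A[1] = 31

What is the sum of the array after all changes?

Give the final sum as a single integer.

Initial sum: 137
Change 1: A[2] 38 -> 18, delta = -20, sum = 117
Change 2: A[1] 42 -> -16, delta = -58, sum = 59
Change 3: A[1] -16 -> 31, delta = 47, sum = 106

Answer: 106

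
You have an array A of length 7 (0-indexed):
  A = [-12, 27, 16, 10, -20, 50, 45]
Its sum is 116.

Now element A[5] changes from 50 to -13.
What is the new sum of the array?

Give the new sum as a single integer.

Old value at index 5: 50
New value at index 5: -13
Delta = -13 - 50 = -63
New sum = old_sum + delta = 116 + (-63) = 53

Answer: 53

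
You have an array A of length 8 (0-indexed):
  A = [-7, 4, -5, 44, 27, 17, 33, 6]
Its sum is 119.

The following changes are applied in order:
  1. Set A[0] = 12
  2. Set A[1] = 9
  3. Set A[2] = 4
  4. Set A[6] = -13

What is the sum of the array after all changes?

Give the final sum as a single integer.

Answer: 106

Derivation:
Initial sum: 119
Change 1: A[0] -7 -> 12, delta = 19, sum = 138
Change 2: A[1] 4 -> 9, delta = 5, sum = 143
Change 3: A[2] -5 -> 4, delta = 9, sum = 152
Change 4: A[6] 33 -> -13, delta = -46, sum = 106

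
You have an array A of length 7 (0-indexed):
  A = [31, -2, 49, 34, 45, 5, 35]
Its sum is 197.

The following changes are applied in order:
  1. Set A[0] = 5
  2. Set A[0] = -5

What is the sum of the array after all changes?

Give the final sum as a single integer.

Answer: 161

Derivation:
Initial sum: 197
Change 1: A[0] 31 -> 5, delta = -26, sum = 171
Change 2: A[0] 5 -> -5, delta = -10, sum = 161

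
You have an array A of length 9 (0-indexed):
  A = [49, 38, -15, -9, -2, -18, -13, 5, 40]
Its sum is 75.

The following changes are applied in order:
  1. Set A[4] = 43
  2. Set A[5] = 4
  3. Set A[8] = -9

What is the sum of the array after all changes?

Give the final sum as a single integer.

Answer: 93

Derivation:
Initial sum: 75
Change 1: A[4] -2 -> 43, delta = 45, sum = 120
Change 2: A[5] -18 -> 4, delta = 22, sum = 142
Change 3: A[8] 40 -> -9, delta = -49, sum = 93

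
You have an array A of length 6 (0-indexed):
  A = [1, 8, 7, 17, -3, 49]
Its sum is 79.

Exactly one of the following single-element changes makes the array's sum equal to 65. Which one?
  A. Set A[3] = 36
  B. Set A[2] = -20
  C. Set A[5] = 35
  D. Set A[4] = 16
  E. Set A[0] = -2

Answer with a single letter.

Answer: C

Derivation:
Option A: A[3] 17->36, delta=19, new_sum=79+(19)=98
Option B: A[2] 7->-20, delta=-27, new_sum=79+(-27)=52
Option C: A[5] 49->35, delta=-14, new_sum=79+(-14)=65 <-- matches target
Option D: A[4] -3->16, delta=19, new_sum=79+(19)=98
Option E: A[0] 1->-2, delta=-3, new_sum=79+(-3)=76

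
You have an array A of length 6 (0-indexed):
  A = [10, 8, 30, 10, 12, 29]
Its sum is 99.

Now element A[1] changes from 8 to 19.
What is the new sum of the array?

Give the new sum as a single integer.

Answer: 110

Derivation:
Old value at index 1: 8
New value at index 1: 19
Delta = 19 - 8 = 11
New sum = old_sum + delta = 99 + (11) = 110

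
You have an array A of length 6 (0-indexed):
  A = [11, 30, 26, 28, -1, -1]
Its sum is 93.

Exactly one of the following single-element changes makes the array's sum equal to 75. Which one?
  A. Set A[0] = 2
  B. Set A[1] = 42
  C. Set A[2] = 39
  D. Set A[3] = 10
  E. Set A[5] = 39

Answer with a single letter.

Answer: D

Derivation:
Option A: A[0] 11->2, delta=-9, new_sum=93+(-9)=84
Option B: A[1] 30->42, delta=12, new_sum=93+(12)=105
Option C: A[2] 26->39, delta=13, new_sum=93+(13)=106
Option D: A[3] 28->10, delta=-18, new_sum=93+(-18)=75 <-- matches target
Option E: A[5] -1->39, delta=40, new_sum=93+(40)=133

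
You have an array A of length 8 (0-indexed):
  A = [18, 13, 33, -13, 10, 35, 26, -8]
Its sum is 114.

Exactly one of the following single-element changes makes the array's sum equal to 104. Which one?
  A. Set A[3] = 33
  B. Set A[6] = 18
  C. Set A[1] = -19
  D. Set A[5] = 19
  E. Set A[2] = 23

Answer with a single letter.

Answer: E

Derivation:
Option A: A[3] -13->33, delta=46, new_sum=114+(46)=160
Option B: A[6] 26->18, delta=-8, new_sum=114+(-8)=106
Option C: A[1] 13->-19, delta=-32, new_sum=114+(-32)=82
Option D: A[5] 35->19, delta=-16, new_sum=114+(-16)=98
Option E: A[2] 33->23, delta=-10, new_sum=114+(-10)=104 <-- matches target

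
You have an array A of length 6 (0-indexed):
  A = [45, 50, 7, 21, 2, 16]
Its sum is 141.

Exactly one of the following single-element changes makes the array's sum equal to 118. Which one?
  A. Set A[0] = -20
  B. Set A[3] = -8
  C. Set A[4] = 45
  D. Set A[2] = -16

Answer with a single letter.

Option A: A[0] 45->-20, delta=-65, new_sum=141+(-65)=76
Option B: A[3] 21->-8, delta=-29, new_sum=141+(-29)=112
Option C: A[4] 2->45, delta=43, new_sum=141+(43)=184
Option D: A[2] 7->-16, delta=-23, new_sum=141+(-23)=118 <-- matches target

Answer: D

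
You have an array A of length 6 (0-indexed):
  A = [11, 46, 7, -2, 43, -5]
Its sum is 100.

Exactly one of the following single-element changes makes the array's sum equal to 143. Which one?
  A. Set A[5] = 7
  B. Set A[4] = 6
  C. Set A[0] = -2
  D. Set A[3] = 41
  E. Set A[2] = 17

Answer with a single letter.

Option A: A[5] -5->7, delta=12, new_sum=100+(12)=112
Option B: A[4] 43->6, delta=-37, new_sum=100+(-37)=63
Option C: A[0] 11->-2, delta=-13, new_sum=100+(-13)=87
Option D: A[3] -2->41, delta=43, new_sum=100+(43)=143 <-- matches target
Option E: A[2] 7->17, delta=10, new_sum=100+(10)=110

Answer: D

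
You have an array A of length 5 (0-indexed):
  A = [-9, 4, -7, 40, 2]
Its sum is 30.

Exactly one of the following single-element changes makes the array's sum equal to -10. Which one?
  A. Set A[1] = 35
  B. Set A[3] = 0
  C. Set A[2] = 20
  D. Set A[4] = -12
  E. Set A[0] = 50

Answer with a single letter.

Answer: B

Derivation:
Option A: A[1] 4->35, delta=31, new_sum=30+(31)=61
Option B: A[3] 40->0, delta=-40, new_sum=30+(-40)=-10 <-- matches target
Option C: A[2] -7->20, delta=27, new_sum=30+(27)=57
Option D: A[4] 2->-12, delta=-14, new_sum=30+(-14)=16
Option E: A[0] -9->50, delta=59, new_sum=30+(59)=89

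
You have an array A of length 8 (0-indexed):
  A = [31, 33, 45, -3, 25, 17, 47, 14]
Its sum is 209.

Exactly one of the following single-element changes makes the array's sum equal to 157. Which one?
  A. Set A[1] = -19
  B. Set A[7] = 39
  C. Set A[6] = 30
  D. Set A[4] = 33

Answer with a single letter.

Answer: A

Derivation:
Option A: A[1] 33->-19, delta=-52, new_sum=209+(-52)=157 <-- matches target
Option B: A[7] 14->39, delta=25, new_sum=209+(25)=234
Option C: A[6] 47->30, delta=-17, new_sum=209+(-17)=192
Option D: A[4] 25->33, delta=8, new_sum=209+(8)=217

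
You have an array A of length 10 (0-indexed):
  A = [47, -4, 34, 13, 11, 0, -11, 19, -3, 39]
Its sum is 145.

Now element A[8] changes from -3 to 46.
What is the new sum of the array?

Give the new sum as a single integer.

Answer: 194

Derivation:
Old value at index 8: -3
New value at index 8: 46
Delta = 46 - -3 = 49
New sum = old_sum + delta = 145 + (49) = 194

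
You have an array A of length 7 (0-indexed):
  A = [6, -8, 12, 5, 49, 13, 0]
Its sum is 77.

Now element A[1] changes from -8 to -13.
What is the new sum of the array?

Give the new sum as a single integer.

Answer: 72

Derivation:
Old value at index 1: -8
New value at index 1: -13
Delta = -13 - -8 = -5
New sum = old_sum + delta = 77 + (-5) = 72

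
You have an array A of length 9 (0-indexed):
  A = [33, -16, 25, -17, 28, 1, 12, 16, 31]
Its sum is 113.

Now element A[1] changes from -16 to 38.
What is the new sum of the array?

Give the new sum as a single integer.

Answer: 167

Derivation:
Old value at index 1: -16
New value at index 1: 38
Delta = 38 - -16 = 54
New sum = old_sum + delta = 113 + (54) = 167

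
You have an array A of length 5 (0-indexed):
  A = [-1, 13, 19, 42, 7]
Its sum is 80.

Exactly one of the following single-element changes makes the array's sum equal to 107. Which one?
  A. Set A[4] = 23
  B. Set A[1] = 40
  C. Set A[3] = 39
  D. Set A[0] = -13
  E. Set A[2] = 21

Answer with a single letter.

Option A: A[4] 7->23, delta=16, new_sum=80+(16)=96
Option B: A[1] 13->40, delta=27, new_sum=80+(27)=107 <-- matches target
Option C: A[3] 42->39, delta=-3, new_sum=80+(-3)=77
Option D: A[0] -1->-13, delta=-12, new_sum=80+(-12)=68
Option E: A[2] 19->21, delta=2, new_sum=80+(2)=82

Answer: B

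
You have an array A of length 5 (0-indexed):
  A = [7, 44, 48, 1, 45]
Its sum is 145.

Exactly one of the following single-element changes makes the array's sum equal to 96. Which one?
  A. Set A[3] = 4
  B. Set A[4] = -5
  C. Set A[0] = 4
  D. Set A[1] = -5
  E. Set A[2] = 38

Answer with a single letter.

Option A: A[3] 1->4, delta=3, new_sum=145+(3)=148
Option B: A[4] 45->-5, delta=-50, new_sum=145+(-50)=95
Option C: A[0] 7->4, delta=-3, new_sum=145+(-3)=142
Option D: A[1] 44->-5, delta=-49, new_sum=145+(-49)=96 <-- matches target
Option E: A[2] 48->38, delta=-10, new_sum=145+(-10)=135

Answer: D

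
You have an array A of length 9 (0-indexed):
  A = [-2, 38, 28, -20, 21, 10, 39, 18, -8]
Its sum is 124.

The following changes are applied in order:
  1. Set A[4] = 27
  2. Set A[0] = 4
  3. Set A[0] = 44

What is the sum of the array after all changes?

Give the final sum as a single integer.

Answer: 176

Derivation:
Initial sum: 124
Change 1: A[4] 21 -> 27, delta = 6, sum = 130
Change 2: A[0] -2 -> 4, delta = 6, sum = 136
Change 3: A[0] 4 -> 44, delta = 40, sum = 176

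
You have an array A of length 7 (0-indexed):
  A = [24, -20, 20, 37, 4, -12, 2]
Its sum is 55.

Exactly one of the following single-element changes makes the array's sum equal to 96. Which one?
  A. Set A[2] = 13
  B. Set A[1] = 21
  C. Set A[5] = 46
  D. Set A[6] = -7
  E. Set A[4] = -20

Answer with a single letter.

Option A: A[2] 20->13, delta=-7, new_sum=55+(-7)=48
Option B: A[1] -20->21, delta=41, new_sum=55+(41)=96 <-- matches target
Option C: A[5] -12->46, delta=58, new_sum=55+(58)=113
Option D: A[6] 2->-7, delta=-9, new_sum=55+(-9)=46
Option E: A[4] 4->-20, delta=-24, new_sum=55+(-24)=31

Answer: B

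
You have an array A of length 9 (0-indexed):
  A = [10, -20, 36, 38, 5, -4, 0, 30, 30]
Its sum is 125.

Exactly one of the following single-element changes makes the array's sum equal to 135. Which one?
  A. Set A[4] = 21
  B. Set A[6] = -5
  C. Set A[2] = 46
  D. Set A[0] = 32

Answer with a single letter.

Answer: C

Derivation:
Option A: A[4] 5->21, delta=16, new_sum=125+(16)=141
Option B: A[6] 0->-5, delta=-5, new_sum=125+(-5)=120
Option C: A[2] 36->46, delta=10, new_sum=125+(10)=135 <-- matches target
Option D: A[0] 10->32, delta=22, new_sum=125+(22)=147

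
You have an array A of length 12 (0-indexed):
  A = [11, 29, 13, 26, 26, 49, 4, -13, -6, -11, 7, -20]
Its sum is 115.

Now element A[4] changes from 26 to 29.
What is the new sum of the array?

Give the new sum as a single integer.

Answer: 118

Derivation:
Old value at index 4: 26
New value at index 4: 29
Delta = 29 - 26 = 3
New sum = old_sum + delta = 115 + (3) = 118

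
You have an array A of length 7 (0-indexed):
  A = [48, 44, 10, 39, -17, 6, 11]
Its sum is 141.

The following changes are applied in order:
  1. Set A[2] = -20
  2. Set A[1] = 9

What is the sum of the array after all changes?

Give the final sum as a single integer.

Initial sum: 141
Change 1: A[2] 10 -> -20, delta = -30, sum = 111
Change 2: A[1] 44 -> 9, delta = -35, sum = 76

Answer: 76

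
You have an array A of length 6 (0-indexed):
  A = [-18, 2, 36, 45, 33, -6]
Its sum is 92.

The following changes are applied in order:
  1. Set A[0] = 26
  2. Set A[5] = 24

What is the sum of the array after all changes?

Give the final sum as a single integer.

Initial sum: 92
Change 1: A[0] -18 -> 26, delta = 44, sum = 136
Change 2: A[5] -6 -> 24, delta = 30, sum = 166

Answer: 166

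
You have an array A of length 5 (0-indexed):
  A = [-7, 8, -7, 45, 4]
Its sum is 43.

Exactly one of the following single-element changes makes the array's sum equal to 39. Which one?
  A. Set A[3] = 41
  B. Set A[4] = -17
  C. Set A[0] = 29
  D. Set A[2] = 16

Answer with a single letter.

Option A: A[3] 45->41, delta=-4, new_sum=43+(-4)=39 <-- matches target
Option B: A[4] 4->-17, delta=-21, new_sum=43+(-21)=22
Option C: A[0] -7->29, delta=36, new_sum=43+(36)=79
Option D: A[2] -7->16, delta=23, new_sum=43+(23)=66

Answer: A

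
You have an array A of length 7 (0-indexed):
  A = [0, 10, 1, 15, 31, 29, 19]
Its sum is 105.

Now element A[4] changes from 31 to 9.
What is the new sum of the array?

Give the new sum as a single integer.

Answer: 83

Derivation:
Old value at index 4: 31
New value at index 4: 9
Delta = 9 - 31 = -22
New sum = old_sum + delta = 105 + (-22) = 83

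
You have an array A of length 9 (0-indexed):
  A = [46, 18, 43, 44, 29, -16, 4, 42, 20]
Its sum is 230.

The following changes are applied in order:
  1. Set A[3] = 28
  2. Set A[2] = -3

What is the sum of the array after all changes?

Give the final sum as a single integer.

Answer: 168

Derivation:
Initial sum: 230
Change 1: A[3] 44 -> 28, delta = -16, sum = 214
Change 2: A[2] 43 -> -3, delta = -46, sum = 168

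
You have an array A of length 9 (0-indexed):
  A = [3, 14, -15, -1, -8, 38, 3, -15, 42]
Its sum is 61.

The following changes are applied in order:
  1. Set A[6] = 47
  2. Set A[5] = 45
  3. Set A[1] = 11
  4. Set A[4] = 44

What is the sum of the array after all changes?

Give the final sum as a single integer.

Answer: 161

Derivation:
Initial sum: 61
Change 1: A[6] 3 -> 47, delta = 44, sum = 105
Change 2: A[5] 38 -> 45, delta = 7, sum = 112
Change 3: A[1] 14 -> 11, delta = -3, sum = 109
Change 4: A[4] -8 -> 44, delta = 52, sum = 161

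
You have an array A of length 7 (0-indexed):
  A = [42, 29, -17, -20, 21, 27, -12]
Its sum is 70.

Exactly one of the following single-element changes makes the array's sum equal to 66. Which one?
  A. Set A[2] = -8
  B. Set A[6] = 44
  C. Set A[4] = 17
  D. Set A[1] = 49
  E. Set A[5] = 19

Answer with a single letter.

Option A: A[2] -17->-8, delta=9, new_sum=70+(9)=79
Option B: A[6] -12->44, delta=56, new_sum=70+(56)=126
Option C: A[4] 21->17, delta=-4, new_sum=70+(-4)=66 <-- matches target
Option D: A[1] 29->49, delta=20, new_sum=70+(20)=90
Option E: A[5] 27->19, delta=-8, new_sum=70+(-8)=62

Answer: C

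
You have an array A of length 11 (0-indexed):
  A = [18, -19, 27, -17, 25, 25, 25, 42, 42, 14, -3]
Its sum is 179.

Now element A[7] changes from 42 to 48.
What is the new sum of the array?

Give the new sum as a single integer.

Answer: 185

Derivation:
Old value at index 7: 42
New value at index 7: 48
Delta = 48 - 42 = 6
New sum = old_sum + delta = 179 + (6) = 185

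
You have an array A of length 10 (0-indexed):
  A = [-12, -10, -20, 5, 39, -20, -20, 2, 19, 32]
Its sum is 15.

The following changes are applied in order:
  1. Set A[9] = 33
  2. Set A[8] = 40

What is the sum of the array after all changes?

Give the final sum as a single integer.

Initial sum: 15
Change 1: A[9] 32 -> 33, delta = 1, sum = 16
Change 2: A[8] 19 -> 40, delta = 21, sum = 37

Answer: 37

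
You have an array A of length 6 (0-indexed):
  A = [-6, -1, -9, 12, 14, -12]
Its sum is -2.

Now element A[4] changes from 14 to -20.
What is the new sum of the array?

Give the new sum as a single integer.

Old value at index 4: 14
New value at index 4: -20
Delta = -20 - 14 = -34
New sum = old_sum + delta = -2 + (-34) = -36

Answer: -36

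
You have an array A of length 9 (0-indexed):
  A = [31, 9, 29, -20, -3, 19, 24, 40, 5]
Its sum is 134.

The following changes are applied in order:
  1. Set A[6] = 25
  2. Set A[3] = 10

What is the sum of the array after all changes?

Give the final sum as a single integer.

Initial sum: 134
Change 1: A[6] 24 -> 25, delta = 1, sum = 135
Change 2: A[3] -20 -> 10, delta = 30, sum = 165

Answer: 165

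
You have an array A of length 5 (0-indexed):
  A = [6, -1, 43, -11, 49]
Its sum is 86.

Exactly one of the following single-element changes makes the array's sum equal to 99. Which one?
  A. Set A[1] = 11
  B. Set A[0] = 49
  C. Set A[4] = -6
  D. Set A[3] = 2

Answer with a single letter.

Answer: D

Derivation:
Option A: A[1] -1->11, delta=12, new_sum=86+(12)=98
Option B: A[0] 6->49, delta=43, new_sum=86+(43)=129
Option C: A[4] 49->-6, delta=-55, new_sum=86+(-55)=31
Option D: A[3] -11->2, delta=13, new_sum=86+(13)=99 <-- matches target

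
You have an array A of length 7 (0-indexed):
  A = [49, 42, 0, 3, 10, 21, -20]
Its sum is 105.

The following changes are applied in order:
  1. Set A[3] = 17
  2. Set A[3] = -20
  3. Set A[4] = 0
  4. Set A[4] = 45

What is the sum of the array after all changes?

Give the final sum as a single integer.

Initial sum: 105
Change 1: A[3] 3 -> 17, delta = 14, sum = 119
Change 2: A[3] 17 -> -20, delta = -37, sum = 82
Change 3: A[4] 10 -> 0, delta = -10, sum = 72
Change 4: A[4] 0 -> 45, delta = 45, sum = 117

Answer: 117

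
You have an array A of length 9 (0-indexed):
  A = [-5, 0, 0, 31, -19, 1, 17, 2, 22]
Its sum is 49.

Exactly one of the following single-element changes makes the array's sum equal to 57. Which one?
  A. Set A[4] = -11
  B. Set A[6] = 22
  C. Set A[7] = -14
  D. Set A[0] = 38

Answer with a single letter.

Option A: A[4] -19->-11, delta=8, new_sum=49+(8)=57 <-- matches target
Option B: A[6] 17->22, delta=5, new_sum=49+(5)=54
Option C: A[7] 2->-14, delta=-16, new_sum=49+(-16)=33
Option D: A[0] -5->38, delta=43, new_sum=49+(43)=92

Answer: A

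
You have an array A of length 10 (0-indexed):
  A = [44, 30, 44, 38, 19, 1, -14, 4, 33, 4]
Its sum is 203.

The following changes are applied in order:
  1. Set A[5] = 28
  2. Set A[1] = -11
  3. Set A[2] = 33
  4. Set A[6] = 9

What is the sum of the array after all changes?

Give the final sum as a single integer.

Initial sum: 203
Change 1: A[5] 1 -> 28, delta = 27, sum = 230
Change 2: A[1] 30 -> -11, delta = -41, sum = 189
Change 3: A[2] 44 -> 33, delta = -11, sum = 178
Change 4: A[6] -14 -> 9, delta = 23, sum = 201

Answer: 201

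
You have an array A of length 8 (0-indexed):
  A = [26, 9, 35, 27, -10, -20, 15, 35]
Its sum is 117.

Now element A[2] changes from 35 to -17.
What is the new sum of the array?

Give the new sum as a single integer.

Old value at index 2: 35
New value at index 2: -17
Delta = -17 - 35 = -52
New sum = old_sum + delta = 117 + (-52) = 65

Answer: 65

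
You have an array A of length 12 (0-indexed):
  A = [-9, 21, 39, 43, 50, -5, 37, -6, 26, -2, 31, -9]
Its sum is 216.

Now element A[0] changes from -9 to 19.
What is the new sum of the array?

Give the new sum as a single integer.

Old value at index 0: -9
New value at index 0: 19
Delta = 19 - -9 = 28
New sum = old_sum + delta = 216 + (28) = 244

Answer: 244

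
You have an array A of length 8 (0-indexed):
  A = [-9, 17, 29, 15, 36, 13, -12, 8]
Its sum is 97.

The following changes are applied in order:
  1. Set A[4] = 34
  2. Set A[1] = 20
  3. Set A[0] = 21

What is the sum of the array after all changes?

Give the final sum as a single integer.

Initial sum: 97
Change 1: A[4] 36 -> 34, delta = -2, sum = 95
Change 2: A[1] 17 -> 20, delta = 3, sum = 98
Change 3: A[0] -9 -> 21, delta = 30, sum = 128

Answer: 128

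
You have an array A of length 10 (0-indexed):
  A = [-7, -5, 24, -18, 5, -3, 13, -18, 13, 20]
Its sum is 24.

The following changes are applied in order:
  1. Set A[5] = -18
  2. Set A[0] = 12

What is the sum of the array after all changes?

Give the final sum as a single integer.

Answer: 28

Derivation:
Initial sum: 24
Change 1: A[5] -3 -> -18, delta = -15, sum = 9
Change 2: A[0] -7 -> 12, delta = 19, sum = 28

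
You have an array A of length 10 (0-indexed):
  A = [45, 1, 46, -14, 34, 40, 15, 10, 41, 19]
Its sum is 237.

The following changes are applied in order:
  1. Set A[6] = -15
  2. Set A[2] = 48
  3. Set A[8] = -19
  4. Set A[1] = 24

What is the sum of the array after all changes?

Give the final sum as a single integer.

Initial sum: 237
Change 1: A[6] 15 -> -15, delta = -30, sum = 207
Change 2: A[2] 46 -> 48, delta = 2, sum = 209
Change 3: A[8] 41 -> -19, delta = -60, sum = 149
Change 4: A[1] 1 -> 24, delta = 23, sum = 172

Answer: 172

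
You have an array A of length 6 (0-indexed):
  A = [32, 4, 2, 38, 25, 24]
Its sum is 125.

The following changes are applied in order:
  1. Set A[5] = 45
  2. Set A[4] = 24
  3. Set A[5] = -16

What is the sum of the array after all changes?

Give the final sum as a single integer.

Answer: 84

Derivation:
Initial sum: 125
Change 1: A[5] 24 -> 45, delta = 21, sum = 146
Change 2: A[4] 25 -> 24, delta = -1, sum = 145
Change 3: A[5] 45 -> -16, delta = -61, sum = 84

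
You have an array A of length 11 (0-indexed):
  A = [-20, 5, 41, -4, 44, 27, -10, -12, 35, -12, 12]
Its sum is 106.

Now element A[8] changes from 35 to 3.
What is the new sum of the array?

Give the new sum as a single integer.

Answer: 74

Derivation:
Old value at index 8: 35
New value at index 8: 3
Delta = 3 - 35 = -32
New sum = old_sum + delta = 106 + (-32) = 74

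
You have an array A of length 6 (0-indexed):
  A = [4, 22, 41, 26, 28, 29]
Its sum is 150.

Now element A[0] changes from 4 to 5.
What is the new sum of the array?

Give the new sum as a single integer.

Old value at index 0: 4
New value at index 0: 5
Delta = 5 - 4 = 1
New sum = old_sum + delta = 150 + (1) = 151

Answer: 151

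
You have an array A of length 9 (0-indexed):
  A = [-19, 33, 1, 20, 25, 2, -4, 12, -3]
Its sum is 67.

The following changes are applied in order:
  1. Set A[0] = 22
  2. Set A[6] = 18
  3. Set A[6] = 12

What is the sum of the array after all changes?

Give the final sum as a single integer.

Initial sum: 67
Change 1: A[0] -19 -> 22, delta = 41, sum = 108
Change 2: A[6] -4 -> 18, delta = 22, sum = 130
Change 3: A[6] 18 -> 12, delta = -6, sum = 124

Answer: 124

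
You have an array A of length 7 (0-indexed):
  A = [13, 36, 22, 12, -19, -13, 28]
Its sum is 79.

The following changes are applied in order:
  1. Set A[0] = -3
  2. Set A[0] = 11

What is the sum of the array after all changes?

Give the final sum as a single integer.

Answer: 77

Derivation:
Initial sum: 79
Change 1: A[0] 13 -> -3, delta = -16, sum = 63
Change 2: A[0] -3 -> 11, delta = 14, sum = 77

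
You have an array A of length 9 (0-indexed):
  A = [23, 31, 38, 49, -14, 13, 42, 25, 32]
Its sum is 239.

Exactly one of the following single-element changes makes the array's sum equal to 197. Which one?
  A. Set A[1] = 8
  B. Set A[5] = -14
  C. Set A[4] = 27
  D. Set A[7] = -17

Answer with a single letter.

Option A: A[1] 31->8, delta=-23, new_sum=239+(-23)=216
Option B: A[5] 13->-14, delta=-27, new_sum=239+(-27)=212
Option C: A[4] -14->27, delta=41, new_sum=239+(41)=280
Option D: A[7] 25->-17, delta=-42, new_sum=239+(-42)=197 <-- matches target

Answer: D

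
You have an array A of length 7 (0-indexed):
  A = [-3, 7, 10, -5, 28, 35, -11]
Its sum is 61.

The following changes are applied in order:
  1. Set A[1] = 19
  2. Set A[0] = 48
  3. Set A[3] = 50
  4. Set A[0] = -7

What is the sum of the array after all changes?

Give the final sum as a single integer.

Answer: 124

Derivation:
Initial sum: 61
Change 1: A[1] 7 -> 19, delta = 12, sum = 73
Change 2: A[0] -3 -> 48, delta = 51, sum = 124
Change 3: A[3] -5 -> 50, delta = 55, sum = 179
Change 4: A[0] 48 -> -7, delta = -55, sum = 124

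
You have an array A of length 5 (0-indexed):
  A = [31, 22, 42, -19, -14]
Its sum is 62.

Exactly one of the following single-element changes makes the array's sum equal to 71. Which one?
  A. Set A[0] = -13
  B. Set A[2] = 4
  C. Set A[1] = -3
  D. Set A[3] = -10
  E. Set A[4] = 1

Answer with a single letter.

Answer: D

Derivation:
Option A: A[0] 31->-13, delta=-44, new_sum=62+(-44)=18
Option B: A[2] 42->4, delta=-38, new_sum=62+(-38)=24
Option C: A[1] 22->-3, delta=-25, new_sum=62+(-25)=37
Option D: A[3] -19->-10, delta=9, new_sum=62+(9)=71 <-- matches target
Option E: A[4] -14->1, delta=15, new_sum=62+(15)=77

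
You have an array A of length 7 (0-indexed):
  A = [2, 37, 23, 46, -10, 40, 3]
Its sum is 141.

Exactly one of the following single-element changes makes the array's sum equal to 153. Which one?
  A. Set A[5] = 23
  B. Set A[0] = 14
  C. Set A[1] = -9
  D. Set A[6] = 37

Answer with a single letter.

Answer: B

Derivation:
Option A: A[5] 40->23, delta=-17, new_sum=141+(-17)=124
Option B: A[0] 2->14, delta=12, new_sum=141+(12)=153 <-- matches target
Option C: A[1] 37->-9, delta=-46, new_sum=141+(-46)=95
Option D: A[6] 3->37, delta=34, new_sum=141+(34)=175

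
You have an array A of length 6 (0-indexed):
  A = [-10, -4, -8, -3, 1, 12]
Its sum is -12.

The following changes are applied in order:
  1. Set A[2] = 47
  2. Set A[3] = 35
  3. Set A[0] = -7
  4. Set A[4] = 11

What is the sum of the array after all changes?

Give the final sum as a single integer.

Answer: 94

Derivation:
Initial sum: -12
Change 1: A[2] -8 -> 47, delta = 55, sum = 43
Change 2: A[3] -3 -> 35, delta = 38, sum = 81
Change 3: A[0] -10 -> -7, delta = 3, sum = 84
Change 4: A[4] 1 -> 11, delta = 10, sum = 94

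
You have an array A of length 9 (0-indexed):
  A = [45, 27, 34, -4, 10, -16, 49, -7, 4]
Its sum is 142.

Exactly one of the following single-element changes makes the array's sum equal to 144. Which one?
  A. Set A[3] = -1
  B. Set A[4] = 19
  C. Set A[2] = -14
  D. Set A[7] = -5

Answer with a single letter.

Answer: D

Derivation:
Option A: A[3] -4->-1, delta=3, new_sum=142+(3)=145
Option B: A[4] 10->19, delta=9, new_sum=142+(9)=151
Option C: A[2] 34->-14, delta=-48, new_sum=142+(-48)=94
Option D: A[7] -7->-5, delta=2, new_sum=142+(2)=144 <-- matches target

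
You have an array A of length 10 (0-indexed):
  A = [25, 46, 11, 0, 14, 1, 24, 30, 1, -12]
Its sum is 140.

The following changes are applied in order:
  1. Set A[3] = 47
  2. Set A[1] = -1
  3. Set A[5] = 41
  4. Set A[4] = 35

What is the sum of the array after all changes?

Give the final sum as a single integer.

Initial sum: 140
Change 1: A[3] 0 -> 47, delta = 47, sum = 187
Change 2: A[1] 46 -> -1, delta = -47, sum = 140
Change 3: A[5] 1 -> 41, delta = 40, sum = 180
Change 4: A[4] 14 -> 35, delta = 21, sum = 201

Answer: 201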